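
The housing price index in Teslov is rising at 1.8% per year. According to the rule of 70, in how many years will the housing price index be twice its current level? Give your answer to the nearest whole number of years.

70/1.8 ≈ 38.89, so it doubles roughly every 39 years.

around 39 years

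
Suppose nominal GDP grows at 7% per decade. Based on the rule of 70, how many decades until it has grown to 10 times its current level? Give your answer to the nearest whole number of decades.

33 decades

One doubling takes 70/7 = 10.00 decades.
10× is log₂ 10 ≈ 3.32 doublings, so ≈ 3.32 × 10.00 = 33 decades.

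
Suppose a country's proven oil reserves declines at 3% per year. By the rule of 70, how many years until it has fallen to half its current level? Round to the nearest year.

The rule works in reverse for decay: 70/3 ≈ 23.33 years to halve.

about 23 years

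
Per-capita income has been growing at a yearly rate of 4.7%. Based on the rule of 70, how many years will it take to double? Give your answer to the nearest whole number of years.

about 15 years

At 4.7%, doubling takes about 70/4.7 = 14.89 years.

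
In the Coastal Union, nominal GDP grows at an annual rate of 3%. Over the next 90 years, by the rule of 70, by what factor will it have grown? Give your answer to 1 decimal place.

approximately 14.5 times

Doubles every ≈ 23.33 years (70/3).
90 years is 3.86 doublings; 2^3.86 ≈ 14.5×.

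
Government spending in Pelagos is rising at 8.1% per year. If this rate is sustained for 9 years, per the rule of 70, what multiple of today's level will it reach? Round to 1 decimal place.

Doubles every ≈ 8.64 years (70/8.1).
9 years is 1.04 doublings; 2^1.04 ≈ 2.1×.

≈ 2.1 times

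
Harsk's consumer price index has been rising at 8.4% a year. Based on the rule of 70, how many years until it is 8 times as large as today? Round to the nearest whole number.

At 8.4% it doubles every 70/8.4 ≈ 8.33 years.
Getting to 8× needs 3 doublings: 3 × 8.33 ≈ 25 years.

≈ 25 years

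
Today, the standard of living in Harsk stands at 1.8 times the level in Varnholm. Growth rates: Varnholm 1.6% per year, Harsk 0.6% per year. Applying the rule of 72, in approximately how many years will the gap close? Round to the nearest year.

The growth-rate gap is 1.6% − 0.6% = 1 percentage point.
So the ratio between them halves every 72/1 ≈ 72.00 years.
A 1.8 times gap takes log₂(1.8) ≈ 0.85 halvings to close: 0.85 × 72.00 ≈ 61 years.

≈ 61 years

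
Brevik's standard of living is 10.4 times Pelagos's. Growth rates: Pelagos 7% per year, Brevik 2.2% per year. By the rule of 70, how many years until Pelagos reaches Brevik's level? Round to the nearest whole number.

≈ 49 years

The growth-rate gap is 7% − 2.2% = 4.8 percentage points.
So the ratio between them halves every 70/4.8 ≈ 14.58 years.
A 10.4 times gap takes log₂(10.4) ≈ 3.38 halvings to close: 3.38 × 14.58 ≈ 49 years.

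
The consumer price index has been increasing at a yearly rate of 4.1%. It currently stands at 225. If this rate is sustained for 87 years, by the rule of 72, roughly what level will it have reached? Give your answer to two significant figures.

It doubles every 72/4.1 ≈ 17.56 years, so 87 years is 4.95 doublings.
2^4.95 ≈ 30.91; 225 × 30.91 ≈ 7000.

around 7000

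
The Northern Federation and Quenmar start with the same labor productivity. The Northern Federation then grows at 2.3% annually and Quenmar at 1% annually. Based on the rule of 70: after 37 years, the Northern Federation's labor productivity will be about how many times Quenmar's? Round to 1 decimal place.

Only the 1.3-point difference matters.
70/1.3 ≈ 53.85 years per doubling of the ratio; 37 years gives 0.69 doublings, so ≈ 1.6×.

approximately 1.6 times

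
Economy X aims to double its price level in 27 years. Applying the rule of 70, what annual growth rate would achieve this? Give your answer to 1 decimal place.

70 / 27 ≈ 2.59, so about 2.6% annually.

about 2.6%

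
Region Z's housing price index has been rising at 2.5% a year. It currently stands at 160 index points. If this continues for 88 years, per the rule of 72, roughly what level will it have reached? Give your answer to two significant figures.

≈ 1300 index points

Doubling time ≈ 72/2.5 = 28.80 years.
88 years is 88/28.80 ≈ 3.06 doublings, a factor of 2^3.06 ≈ 8.34.
160 × 8.34 ≈ 1300 index points.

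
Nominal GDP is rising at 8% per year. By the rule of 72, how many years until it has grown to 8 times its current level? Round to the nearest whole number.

around 27 years

Doubling time ≈ 72/8 = 9.00 years.
8× is 3 doublings, so 3 × 9.00 ≈ 27 years.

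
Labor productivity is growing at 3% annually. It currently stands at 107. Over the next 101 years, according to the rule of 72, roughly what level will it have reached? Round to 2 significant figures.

about 2000

It doubles every 72/3 ≈ 24.00 years, so 101 years is 4.21 doublings.
2^4.21 ≈ 18.51; 107 × 18.51 ≈ 2000.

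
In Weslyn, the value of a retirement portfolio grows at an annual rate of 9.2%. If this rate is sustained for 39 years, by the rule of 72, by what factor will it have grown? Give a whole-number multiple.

about 32 times

At 9.2% one doubling takes ≈ 7.83 years; 39 years is 5 of them, so ×32.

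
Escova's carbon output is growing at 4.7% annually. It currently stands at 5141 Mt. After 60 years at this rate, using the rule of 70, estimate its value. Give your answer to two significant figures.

≈ 84000 Mt

Doubling time ≈ 70/4.7 = 14.89 years.
60 years is 60/14.89 ≈ 4.03 doublings, a factor of 2^4.03 ≈ 16.34.
5141 × 16.34 ≈ 84000 Mt.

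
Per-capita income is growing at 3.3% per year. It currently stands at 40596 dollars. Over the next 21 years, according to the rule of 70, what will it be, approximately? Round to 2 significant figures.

about 81000 dollars

Doubling time ≈ 70/3.3 = 21.21 years.
21 years is 21/21.21 ≈ 0.99 doublings, a factor of 2^0.99 ≈ 1.99.
40596 × 1.99 ≈ 81000 dollars.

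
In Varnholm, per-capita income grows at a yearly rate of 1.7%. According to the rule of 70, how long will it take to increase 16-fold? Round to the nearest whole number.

One doubling takes 70/1.7 = 41.18 years.
16 = 2^4, so 4 doublings → 165 years.

roughly 165 years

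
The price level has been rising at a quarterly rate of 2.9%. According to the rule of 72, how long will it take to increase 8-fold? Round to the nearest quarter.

about 74 quarters

One doubling takes 72/2.9 = 24.83 quarters.
8× is 3 doublings, so 3 × 24.83 ≈ 74 quarters.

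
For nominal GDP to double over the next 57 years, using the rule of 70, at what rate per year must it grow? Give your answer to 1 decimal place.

approximately 1.2%

70 / 57 ≈ 1.23, so about 1.2% per year.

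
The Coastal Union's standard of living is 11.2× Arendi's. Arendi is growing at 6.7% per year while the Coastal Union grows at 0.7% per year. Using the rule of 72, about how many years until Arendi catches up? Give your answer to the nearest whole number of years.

Arendi gains on the Coastal Union at 6.7% − 0.7% = 6 points a year.
At that relative rate the gap halves every 72/6 ≈ 12.00 years.
An 11.2× gap takes log₂(11.2) ≈ 3.49 halvings to close: 3.49 × 12.00 ≈ 42 years.

approximately 42 years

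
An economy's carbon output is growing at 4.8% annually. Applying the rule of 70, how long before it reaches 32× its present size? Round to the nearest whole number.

approximately 73 years

At 4.8% it doubles every 70/4.8 ≈ 14.58 years.
32× is 5 doublings, so 5 × 14.58 ≈ 73 years.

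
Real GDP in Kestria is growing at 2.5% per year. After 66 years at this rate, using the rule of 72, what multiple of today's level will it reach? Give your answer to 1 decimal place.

roughly 4.9 times

Doubling time ≈ 72/2.5 = 28.80 years.
66 years / 28.80 ≈ 2.29 doublings → factor 2^2.29 ≈ 4.9.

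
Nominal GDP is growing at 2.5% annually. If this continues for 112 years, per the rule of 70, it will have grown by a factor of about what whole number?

16 times

70/2.5 ≈ 28.00 years per doubling.
112 years fits 4 doublings: 2^4 = 16.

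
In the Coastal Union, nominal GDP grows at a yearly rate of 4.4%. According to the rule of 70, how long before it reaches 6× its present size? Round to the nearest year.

≈ 41 years

At 4.4% it doubles every 70/4.4 ≈ 15.91 years.
6× is log₂ 6 ≈ 2.58 doublings, so ≈ 2.58 × 15.91 = 41 years.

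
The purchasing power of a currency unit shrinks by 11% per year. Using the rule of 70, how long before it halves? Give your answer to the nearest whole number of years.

Halving time ≈ 70 / 11 = 6.36 → 6 years.

6 years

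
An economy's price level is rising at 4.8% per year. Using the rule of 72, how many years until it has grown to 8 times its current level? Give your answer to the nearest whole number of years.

45 years

One doubling takes 72/4.8 = 15.00 years.
8× is 3 doublings, so 3 × 15.00 ≈ 45 years.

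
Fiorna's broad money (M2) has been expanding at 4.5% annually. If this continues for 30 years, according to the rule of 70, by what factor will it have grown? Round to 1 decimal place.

Doubles every ≈ 15.56 years (70/4.5).
30 years is 1.93 doublings; 2^1.93 ≈ 3.8×.

≈ 3.8 times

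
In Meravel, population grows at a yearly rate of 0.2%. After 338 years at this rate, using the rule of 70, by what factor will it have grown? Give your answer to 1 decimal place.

Doubling time ≈ 70/0.2 = 350.00 years.
338 years / 350.00 ≈ 0.97 doublings → factor 2^0.97 ≈ 2.0.

2.0 times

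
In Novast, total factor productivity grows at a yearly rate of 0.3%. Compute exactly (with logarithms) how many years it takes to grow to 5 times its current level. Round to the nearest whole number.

537 years

t = ln(5) / ln(1 + 0.003) = 1.6094 / 0.002996 ≈ 537.18.
≈ 537 years.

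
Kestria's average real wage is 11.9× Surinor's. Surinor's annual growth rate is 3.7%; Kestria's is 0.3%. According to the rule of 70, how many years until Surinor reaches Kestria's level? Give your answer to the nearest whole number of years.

What matters is the difference: 3.4 pp.
Rule of 70 on the gap: the ratio halves every 70/3.4 ≈ 20.59 years.
An 11.9× gap takes log₂(11.9) ≈ 3.57 halvings to close: 3.57 × 20.59 ≈ 74 years.

≈ 74 years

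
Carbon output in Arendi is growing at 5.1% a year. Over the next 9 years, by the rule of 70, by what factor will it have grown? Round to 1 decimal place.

≈ 1.6 times

Doubles every ≈ 13.73 years (70/5.1).
9 years is 0.66 doublings; 2^0.66 ≈ 1.6×.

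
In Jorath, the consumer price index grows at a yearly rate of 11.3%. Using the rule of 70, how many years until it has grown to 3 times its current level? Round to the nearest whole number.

At 11.3% it doubles every 70/11.3 ≈ 6.19 years.
Reaching 3× takes log₂(3) ≈ 1.58 doublings.
1.58 × 6.19 ≈ 10 years.

10 years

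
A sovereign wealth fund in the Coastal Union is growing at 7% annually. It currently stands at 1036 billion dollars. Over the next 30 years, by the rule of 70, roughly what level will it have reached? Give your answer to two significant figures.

Doubling time ≈ 70/7 = 10.00 years.
30 years is 30/10.00 ≈ 3.00 doublings, a factor of 2^3.00 ≈ 8.00.
1036 × 8.00 ≈ 8300 billion dollars.

about 8300 billion dollars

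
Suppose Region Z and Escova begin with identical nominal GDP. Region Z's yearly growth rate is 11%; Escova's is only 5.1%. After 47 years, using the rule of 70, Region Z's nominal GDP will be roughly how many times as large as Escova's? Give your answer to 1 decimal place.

Rate gap = 11% − 5.1% = 5.9 points.
The ratio doubles every 70/5.9 ≈ 11.86 years.
47/11.86 ≈ 3.96 doublings → ratio ≈ 2^3.96 ≈ 15.6.

15.6 times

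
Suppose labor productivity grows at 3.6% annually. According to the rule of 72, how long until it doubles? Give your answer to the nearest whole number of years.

72/3.6 ≈ 20.00, so it doubles roughly every 20 years.

20 years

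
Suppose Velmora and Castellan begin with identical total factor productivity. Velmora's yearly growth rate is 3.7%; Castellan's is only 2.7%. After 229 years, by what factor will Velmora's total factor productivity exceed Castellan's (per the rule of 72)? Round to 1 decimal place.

Rate gap = 3.7% − 2.7% = 1 point.
The ratio doubles every 72/1 ≈ 72.00 years.
229/72.00 ≈ 3.18 doublings → ratio ≈ 2^3.18 ≈ 9.1.

≈ 9.1 times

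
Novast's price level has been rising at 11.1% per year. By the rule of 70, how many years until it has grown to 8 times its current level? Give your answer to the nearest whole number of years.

around 19 years

At 11.1% it doubles every 70/11.1 ≈ 6.31 years.
8 = 2^3, so 3 doublings → 19 years.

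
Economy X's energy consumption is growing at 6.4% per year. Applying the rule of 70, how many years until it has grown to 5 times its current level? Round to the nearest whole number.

At 6.4% it doubles every 70/6.4 ≈ 10.94 years.
Reaching 5× takes log₂(5) ≈ 2.32 doublings.
2.32 × 10.94 ≈ 25 years.

approximately 25 years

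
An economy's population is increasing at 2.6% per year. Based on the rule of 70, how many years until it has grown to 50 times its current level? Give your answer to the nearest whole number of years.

At 2.6% it doubles every 70/2.6 ≈ 26.92 years.
50× is log₂ 50 ≈ 5.64 doublings, so ≈ 5.64 × 26.92 = 152 years.

roughly 152 years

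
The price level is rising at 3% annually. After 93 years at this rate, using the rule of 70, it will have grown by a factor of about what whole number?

At 3% one doubling takes ≈ 23.33 years; 93 years is 4 of them, so ×16.

≈ 16 times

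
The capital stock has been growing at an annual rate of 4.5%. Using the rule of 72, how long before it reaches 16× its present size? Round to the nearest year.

One doubling takes 72/4.5 = 16.00 years.
16× is 4 doublings, so 4 × 16.00 ≈ 64 years.

approximately 64 years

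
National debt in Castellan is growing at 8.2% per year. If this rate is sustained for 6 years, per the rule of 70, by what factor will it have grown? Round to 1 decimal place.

Doubling time ≈ 70/8.2 = 8.54 years.
6 years / 8.54 ≈ 0.70 doublings → factor 2^0.70 ≈ 1.6.

approximately 1.6 times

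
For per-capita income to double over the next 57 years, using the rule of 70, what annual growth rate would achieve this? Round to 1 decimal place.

≈ 1.2%

70 / 57 ≈ 1.23, so about 1.2% annually.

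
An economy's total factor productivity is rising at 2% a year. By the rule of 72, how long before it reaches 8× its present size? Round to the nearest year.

One doubling takes 72/2 = 36.00 years.
8 = 2^3, so 3 doublings → 108 years.

roughly 108 years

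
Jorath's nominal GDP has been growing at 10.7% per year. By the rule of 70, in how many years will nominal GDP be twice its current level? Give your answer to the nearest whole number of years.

roughly 7 years

Doubling time ≈ 70 / 10.7 = 6.54 years.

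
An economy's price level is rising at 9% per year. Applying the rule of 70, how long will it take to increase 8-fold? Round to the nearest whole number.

roughly 23 years

One doubling takes 70/9 = 7.78 years.
8× is 3 doublings, so 3 × 7.78 ≈ 23 years.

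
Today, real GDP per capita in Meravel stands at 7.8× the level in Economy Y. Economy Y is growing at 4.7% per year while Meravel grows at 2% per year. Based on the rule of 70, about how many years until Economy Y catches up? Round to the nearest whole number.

≈ 77 years

The growth-rate gap is 4.7% − 2% = 2.7 percentage points.
So the ratio between them halves every 70/2.7 ≈ 25.93 years.
A 7.8× gap takes log₂(7.8) ≈ 2.96 halvings to close: 2.96 × 25.93 ≈ 77 years.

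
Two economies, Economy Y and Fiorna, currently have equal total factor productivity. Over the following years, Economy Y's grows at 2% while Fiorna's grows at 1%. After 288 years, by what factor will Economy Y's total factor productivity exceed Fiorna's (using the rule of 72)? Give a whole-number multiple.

Only the 1-point difference matters.
72/1 ≈ 72.00 years per doubling of the ratio; 288 years gives 4.00 doublings, so ≈ 16×.

about 16 times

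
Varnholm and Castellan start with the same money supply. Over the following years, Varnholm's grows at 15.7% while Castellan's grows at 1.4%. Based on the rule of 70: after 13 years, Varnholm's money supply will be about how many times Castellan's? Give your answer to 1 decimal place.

approximately 6.3 times

Rate gap = 15.7% − 1.4% = 14.3 points.
The ratio doubles every 70/14.3 ≈ 4.90 years.
13/4.90 ≈ 2.65 doublings → ratio ≈ 2^2.65 ≈ 6.3.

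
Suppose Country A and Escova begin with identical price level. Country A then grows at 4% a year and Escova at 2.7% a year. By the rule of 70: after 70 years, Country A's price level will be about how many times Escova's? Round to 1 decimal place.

Country A pulls ahead at 1.3 pp per year, so the ratio doubles every 70/1.3 ≈ 53.85 years.
In 70 years that's 1.30 doublings: 2^1.30 ≈ 2.5.

roughly 2.5 times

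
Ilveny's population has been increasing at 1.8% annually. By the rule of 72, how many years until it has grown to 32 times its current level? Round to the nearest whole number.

Doubling time ≈ 72/1.8 = 40.00 years.
32 = 2^5, so 5 doublings → 200 years.

approximately 200 years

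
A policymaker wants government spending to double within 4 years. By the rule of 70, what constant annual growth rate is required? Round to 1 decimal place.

70 / 4 ≈ 17.50, so about 17.5% a year.

about 17.5% a year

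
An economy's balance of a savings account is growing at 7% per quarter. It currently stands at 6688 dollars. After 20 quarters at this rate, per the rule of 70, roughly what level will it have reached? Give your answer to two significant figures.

around 27000 dollars

It doubles every 70/7 ≈ 10.00 quarters, so 20 quarters is 2.00 doublings.
2^2.00 ≈ 4.00; 6688 × 4.00 ≈ 27000 dollars.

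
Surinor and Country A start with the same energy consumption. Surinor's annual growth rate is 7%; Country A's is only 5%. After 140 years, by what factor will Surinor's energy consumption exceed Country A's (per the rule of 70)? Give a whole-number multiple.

Only the 2-point difference matters.
70/2 ≈ 35.00 years per doubling of the ratio; 140 years gives 4.00 doublings, so ≈ 16×.

approximately 16 times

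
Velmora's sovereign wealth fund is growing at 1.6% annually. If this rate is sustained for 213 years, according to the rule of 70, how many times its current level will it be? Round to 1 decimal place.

about 29.2 times

Doubles every ≈ 43.75 years (70/1.6).
213 years is 4.87 doublings; 2^4.87 ≈ 29.2×.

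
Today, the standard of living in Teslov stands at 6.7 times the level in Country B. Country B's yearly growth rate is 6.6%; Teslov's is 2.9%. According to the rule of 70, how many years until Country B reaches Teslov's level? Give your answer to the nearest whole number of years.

Country B gains on Teslov at 6.6% − 2.9% = 3.7 points a year.
At that relative rate the gap halves every 70/3.7 ≈ 18.92 years.
A 6.7 times gap takes log₂(6.7) ≈ 2.74 halvings to close: 2.74 × 18.92 ≈ 52 years.

about 52 years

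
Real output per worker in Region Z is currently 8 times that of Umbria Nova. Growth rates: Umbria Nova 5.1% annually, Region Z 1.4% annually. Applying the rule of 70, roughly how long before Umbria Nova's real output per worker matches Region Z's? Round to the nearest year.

What matters is the difference: 3.7 pp.
Rule of 70 on the gap: the ratio halves every 70/3.7 ≈ 18.92 years.
An 8 times gap closes after 3 halvings: 3 × 18.92 ≈ 57 years.

roughly 57 years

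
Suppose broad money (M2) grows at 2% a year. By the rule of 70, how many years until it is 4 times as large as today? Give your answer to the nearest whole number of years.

approximately 70 years

One doubling takes 70/2 = 35.00 years.
4 = 2^2, so 2 doublings → 70 years.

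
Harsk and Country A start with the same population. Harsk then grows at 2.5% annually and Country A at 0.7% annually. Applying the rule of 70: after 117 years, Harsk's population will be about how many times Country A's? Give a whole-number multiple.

8 times

Rate gap = 2.5% − 0.7% = 1.8 points.
The ratio doubles every 70/1.8 ≈ 38.89 years.
117/38.89 ≈ 3.01 doublings → ratio ≈ 2^3.01 ≈ 8.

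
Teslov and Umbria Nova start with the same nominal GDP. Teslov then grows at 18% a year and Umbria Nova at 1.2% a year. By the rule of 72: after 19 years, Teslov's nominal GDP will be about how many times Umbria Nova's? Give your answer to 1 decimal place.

Teslov pulls ahead at 16.8 pp per year, so the ratio doubles every 72/16.8 ≈ 4.29 years.
In 19 years that's 4.43 doublings: 2^4.43 ≈ 21.6.

approximately 21.6 times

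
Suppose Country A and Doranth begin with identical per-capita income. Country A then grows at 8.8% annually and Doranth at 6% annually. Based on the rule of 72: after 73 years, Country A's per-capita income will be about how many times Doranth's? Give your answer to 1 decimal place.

Rate gap = 8.8% − 6% = 2.8 points.
The ratio doubles every 72/2.8 ≈ 25.71 years.
73/25.71 ≈ 2.84 doublings → ratio ≈ 2^2.84 ≈ 7.2.

7.2 times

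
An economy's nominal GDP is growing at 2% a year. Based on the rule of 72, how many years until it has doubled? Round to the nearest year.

≈ 36 years

At 2%, doubling takes about 72/2 = 36.00 years.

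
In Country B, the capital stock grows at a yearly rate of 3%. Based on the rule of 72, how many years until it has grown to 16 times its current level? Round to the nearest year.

At 3% it doubles every 72/3 ≈ 24.00 years.
16× is 4 doublings, so 4 × 24.00 ≈ 96 years.

roughly 96 years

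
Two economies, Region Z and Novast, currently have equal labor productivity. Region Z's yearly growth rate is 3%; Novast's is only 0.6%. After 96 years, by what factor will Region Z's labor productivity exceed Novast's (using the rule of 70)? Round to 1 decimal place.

roughly 9.8 times

Rate gap = 3% − 0.6% = 2.4 points.
The ratio doubles every 70/2.4 ≈ 29.17 years.
96/29.17 ≈ 3.29 doublings → ratio ≈ 2^3.29 ≈ 9.8.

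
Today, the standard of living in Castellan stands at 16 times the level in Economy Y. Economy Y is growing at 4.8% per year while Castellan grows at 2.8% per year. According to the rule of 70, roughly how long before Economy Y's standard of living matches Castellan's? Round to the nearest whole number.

Economy Y gains on Castellan at 4.8% − 2.8% = 2 points a year.
At that relative rate the gap halves every 70/2 ≈ 35.00 years.
A 16 times gap closes after 4 halvings: 4 × 35.00 ≈ 140 years.

around 140 years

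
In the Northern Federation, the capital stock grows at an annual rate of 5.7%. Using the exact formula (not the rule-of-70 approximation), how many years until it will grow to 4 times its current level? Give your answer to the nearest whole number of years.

t = ln(4) / ln(1 + 0.057) = 1.3863 / 0.055435 ≈ 25.01.
≈ 25 years.

25 years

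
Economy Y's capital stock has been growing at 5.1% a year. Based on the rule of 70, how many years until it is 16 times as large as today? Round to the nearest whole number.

At 5.1% it doubles every 70/5.1 ≈ 13.73 years.
16× is 4 doublings, so 4 × 13.73 ≈ 55 years.

around 55 years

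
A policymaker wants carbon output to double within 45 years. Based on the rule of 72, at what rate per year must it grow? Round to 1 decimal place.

around 1.6%

72 / 45 ≈ 1.60, so about 1.6% per year.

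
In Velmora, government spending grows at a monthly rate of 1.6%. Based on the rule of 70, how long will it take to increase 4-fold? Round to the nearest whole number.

At 1.6% it doubles every 70/1.6 ≈ 43.75 months.
4× is 2 doublings, so 2 × 43.75 ≈ 88 months.

approximately 88 months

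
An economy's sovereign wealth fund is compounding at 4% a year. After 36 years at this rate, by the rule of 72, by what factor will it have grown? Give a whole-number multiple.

Doubling time ≈ 72/4 = 18.00 years.
36/18.00 ≈ 2 doublings, so about 2^2 = 4×.

around 4 times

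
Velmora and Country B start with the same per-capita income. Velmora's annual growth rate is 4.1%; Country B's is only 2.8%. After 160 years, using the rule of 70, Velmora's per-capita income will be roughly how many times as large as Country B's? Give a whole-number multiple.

Velmora pulls ahead at 1.3 pp per year, so the ratio doubles every 70/1.3 ≈ 53.85 years.
In 160 years that's 2.97 doublings: 2^2.97 ≈ 8.

roughly 8 times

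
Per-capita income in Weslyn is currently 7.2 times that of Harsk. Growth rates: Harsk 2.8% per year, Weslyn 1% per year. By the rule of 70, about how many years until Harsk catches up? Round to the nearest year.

The growth-rate gap is 2.8% − 1% = 1.8 percentage points.
So the ratio between them halves every 70/1.8 ≈ 38.89 years.
A 7.2 times gap takes log₂(7.2) ≈ 2.85 halvings to close: 2.85 × 38.89 ≈ 111 years.

around 111 years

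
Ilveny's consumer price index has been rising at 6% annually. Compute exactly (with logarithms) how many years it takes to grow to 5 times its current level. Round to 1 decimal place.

27.6 years

t = ln(5) / ln(1 + 0.06) = 1.6094 / 0.058269 ≈ 27.62.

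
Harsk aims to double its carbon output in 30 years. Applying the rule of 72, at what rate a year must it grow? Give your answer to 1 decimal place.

2.4%

72 / 30 ≈ 2.40, so about 2.4% a year.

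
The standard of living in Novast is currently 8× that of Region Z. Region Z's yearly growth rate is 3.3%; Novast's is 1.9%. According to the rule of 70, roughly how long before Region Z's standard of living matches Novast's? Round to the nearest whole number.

about 150 years

The growth-rate gap is 3.3% − 1.9% = 1.4 percentage points.
So the ratio between them halves every 70/1.4 ≈ 50.00 years.
An 8× gap closes after 3 halvings: 3 × 50.00 ≈ 150 years.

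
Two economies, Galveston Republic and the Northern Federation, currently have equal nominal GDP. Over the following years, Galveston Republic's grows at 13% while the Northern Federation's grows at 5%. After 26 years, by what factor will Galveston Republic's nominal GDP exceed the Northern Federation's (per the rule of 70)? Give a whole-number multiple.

Only the 8-point difference matters.
70/8 ≈ 8.75 years per doubling of the ratio; 26 years gives 2.97 doublings, so ≈ 8×.

roughly 8 times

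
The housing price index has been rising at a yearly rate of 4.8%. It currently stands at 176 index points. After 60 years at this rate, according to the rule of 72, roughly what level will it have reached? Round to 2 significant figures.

approximately 2800 index points

Doubling time ≈ 72/4.8 = 15.00 years.
60 years is 60/15.00 ≈ 4.00 doublings, a factor of 2^4.00 ≈ 16.00.
176 × 16.00 ≈ 2800 index points.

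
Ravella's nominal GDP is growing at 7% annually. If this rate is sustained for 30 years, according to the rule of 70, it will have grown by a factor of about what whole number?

around 8 times

At 7% one doubling takes ≈ 10.00 years; 30 years is 3 of them, so ×8.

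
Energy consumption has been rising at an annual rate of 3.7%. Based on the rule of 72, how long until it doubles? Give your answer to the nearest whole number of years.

19 years

72/3.7 ≈ 19.46, so it doubles roughly every 19 years.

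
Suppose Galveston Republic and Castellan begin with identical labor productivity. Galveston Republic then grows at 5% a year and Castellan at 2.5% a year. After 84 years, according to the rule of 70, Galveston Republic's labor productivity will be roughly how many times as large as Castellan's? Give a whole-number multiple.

Galveston Republic pulls ahead at 2.5 pp per year, so the ratio doubles every 70/2.5 ≈ 28.00 years.
In 84 years that's 3.00 doublings: 2^3.00 ≈ 8.

around 8 times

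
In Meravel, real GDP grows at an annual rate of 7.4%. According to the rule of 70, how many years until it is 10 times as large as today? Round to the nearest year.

At 7.4% it doubles every 70/7.4 ≈ 9.46 years.
10× is log₂ 10 ≈ 3.32 doublings, so ≈ 3.32 × 9.46 = 31 years.

about 31 years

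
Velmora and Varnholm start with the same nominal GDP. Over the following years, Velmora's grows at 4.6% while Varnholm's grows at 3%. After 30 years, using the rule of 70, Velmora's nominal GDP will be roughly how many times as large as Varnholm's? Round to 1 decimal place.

Rate gap = 4.6% − 3% = 1.6 points.
The ratio doubles every 70/1.6 ≈ 43.75 years.
30/43.75 ≈ 0.69 doublings → ratio ≈ 2^0.69 ≈ 1.6.

about 1.6 times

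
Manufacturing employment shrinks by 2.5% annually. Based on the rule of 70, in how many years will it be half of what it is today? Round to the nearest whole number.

The rule works in reverse for decay: 70/2.5 ≈ 28.00 years to halve.

approximately 28 years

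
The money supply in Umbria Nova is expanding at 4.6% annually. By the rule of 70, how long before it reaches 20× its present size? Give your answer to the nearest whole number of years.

At 4.6% it doubles every 70/4.6 ≈ 15.22 years.
20× is log₂ 20 ≈ 4.32 doublings, so ≈ 4.32 × 15.22 = 66 years.

≈ 66 years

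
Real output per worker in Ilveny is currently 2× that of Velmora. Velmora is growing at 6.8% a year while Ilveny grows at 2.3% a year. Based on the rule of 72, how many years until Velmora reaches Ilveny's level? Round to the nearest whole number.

Velmora gains on Ilveny at 6.8% − 2.3% = 4.5 points a year.
At that relative rate the gap halves every 72/4.5 ≈ 16.00 years.
A 2× gap closes after 1 halving: 1 × 16.00 ≈ 16 years.

about 16 years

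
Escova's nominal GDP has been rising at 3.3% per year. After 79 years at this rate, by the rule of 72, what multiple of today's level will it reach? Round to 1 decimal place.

Doubles every ≈ 21.82 years (72/3.3).
79 years is 3.62 doublings; 2^3.62 ≈ 12.3×.

roughly 12.3 times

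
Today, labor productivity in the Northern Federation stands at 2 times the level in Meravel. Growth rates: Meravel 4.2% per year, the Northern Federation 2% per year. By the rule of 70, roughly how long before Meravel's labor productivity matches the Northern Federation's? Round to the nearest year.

32 years

What matters is the difference: 2.2 pp.
Rule of 70 on the gap: the ratio halves every 70/2.2 ≈ 31.82 years.
A 2 times gap closes after 1 halving: 1 × 31.82 ≈ 32 years.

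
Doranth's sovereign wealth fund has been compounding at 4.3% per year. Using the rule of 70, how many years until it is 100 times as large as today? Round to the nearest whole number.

At 4.3% it doubles every 70/4.3 ≈ 16.28 years.
Reaching 100× takes log₂(100) ≈ 6.64 doublings.
6.64 × 16.28 ≈ 108 years.

around 108 years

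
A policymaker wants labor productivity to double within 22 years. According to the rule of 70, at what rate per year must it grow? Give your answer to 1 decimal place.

roughly 3.2%

70 / 22 ≈ 3.18, so about 3.2% per year.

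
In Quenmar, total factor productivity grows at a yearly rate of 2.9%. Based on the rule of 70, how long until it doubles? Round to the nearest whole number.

approximately 24 years

Doubling time ≈ 70 / 2.9 = 24.14 years.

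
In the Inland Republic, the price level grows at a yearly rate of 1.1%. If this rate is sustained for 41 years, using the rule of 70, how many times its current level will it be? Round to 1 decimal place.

around 1.6 times

Doubles every ≈ 63.64 years (70/1.1).
41 years is 0.64 doublings; 2^0.64 ≈ 1.6×.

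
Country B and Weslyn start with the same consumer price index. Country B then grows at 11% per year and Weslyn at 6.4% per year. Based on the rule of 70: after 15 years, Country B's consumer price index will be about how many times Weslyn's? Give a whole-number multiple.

approximately 2 times

Country B pulls ahead at 4.6 pp per year, so the ratio doubles every 70/4.6 ≈ 15.22 years.
In 15 years that's 0.99 doublings: 2^0.99 ≈ 2.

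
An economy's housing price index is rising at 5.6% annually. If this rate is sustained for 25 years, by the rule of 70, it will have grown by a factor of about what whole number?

70/5.6 ≈ 12.50 years per doubling.
25 years fits 2 doublings: 2^2 = 4.

approximately 4 times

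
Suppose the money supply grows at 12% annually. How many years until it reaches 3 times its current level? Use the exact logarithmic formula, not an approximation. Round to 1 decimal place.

t = ln(3) / ln(1 + 0.12) = 1.0986 / 0.113329 ≈ 9.69.

9.7 years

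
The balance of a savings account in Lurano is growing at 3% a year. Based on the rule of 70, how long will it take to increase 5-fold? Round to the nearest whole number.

One doubling takes 70/3 = 23.33 years.
5× is log₂ 5 ≈ 2.32 doublings, so ≈ 2.32 × 23.33 = 54 years.

≈ 54 years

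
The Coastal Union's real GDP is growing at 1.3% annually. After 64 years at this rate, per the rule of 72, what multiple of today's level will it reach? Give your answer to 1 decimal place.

approximately 2.2 times

Doubles every ≈ 55.38 years (72/1.3).
64 years is 1.16 doublings; 2^1.16 ≈ 2.2×.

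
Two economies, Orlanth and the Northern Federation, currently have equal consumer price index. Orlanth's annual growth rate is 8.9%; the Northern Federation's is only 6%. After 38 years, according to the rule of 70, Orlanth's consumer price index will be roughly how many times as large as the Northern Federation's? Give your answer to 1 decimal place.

Rate gap = 8.9% − 6% = 2.9 points.
The ratio doubles every 70/2.9 ≈ 24.14 years.
38/24.14 ≈ 1.57 doublings → ratio ≈ 2^1.57 ≈ 3.0.

around 3.0 times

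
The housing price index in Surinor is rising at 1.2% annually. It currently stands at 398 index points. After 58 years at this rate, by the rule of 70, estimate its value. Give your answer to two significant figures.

It doubles every 70/1.2 ≈ 58.33 years, so 58 years is 0.99 doublings.
2^0.99 ≈ 1.99; 398 × 1.99 ≈ 790 index points.

≈ 790 index points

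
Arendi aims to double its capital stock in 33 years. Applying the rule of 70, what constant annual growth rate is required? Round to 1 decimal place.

around 2.1%

70 / 33 ≈ 2.12, so about 2.1% a year.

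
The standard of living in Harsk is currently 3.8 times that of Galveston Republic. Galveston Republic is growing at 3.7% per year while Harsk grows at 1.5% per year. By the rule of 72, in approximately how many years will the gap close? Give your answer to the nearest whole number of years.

What matters is the difference: 2.2 pp.
Rule of 72 on the gap: the ratio halves every 72/2.2 ≈ 32.73 years.
A 3.8 times gap takes log₂(3.8) ≈ 1.93 halvings to close: 1.93 × 32.73 ≈ 63 years.

63 years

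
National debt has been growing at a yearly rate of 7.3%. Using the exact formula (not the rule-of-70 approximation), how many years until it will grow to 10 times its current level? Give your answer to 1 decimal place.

32.7 years

t = ln(10) / ln(1 + 0.073) = 2.3026 / 0.070458 ≈ 32.68.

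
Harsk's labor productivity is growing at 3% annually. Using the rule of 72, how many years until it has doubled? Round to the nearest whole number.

24 years

Doubling time ≈ 72 / 3 = 24.00 years.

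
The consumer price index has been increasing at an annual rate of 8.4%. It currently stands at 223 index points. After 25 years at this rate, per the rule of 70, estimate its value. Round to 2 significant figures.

≈ 1800 index points

Doubling time ≈ 70/8.4 = 8.33 years.
25 years is 25/8.33 ≈ 3.00 doublings, a factor of 2^3.00 ≈ 8.00.
223 × 8.00 ≈ 1800 index points.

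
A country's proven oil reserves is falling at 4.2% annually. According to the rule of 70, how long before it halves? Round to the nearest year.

The rule works in reverse for decay: 70/4.2 ≈ 16.67 years to halve.

≈ 17 years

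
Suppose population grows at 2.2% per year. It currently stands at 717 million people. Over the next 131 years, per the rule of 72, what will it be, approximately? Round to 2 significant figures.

Doubling time ≈ 72/2.2 = 32.73 years.
131 years is 131/32.73 ≈ 4.00 doublings, a factor of 2^4.00 ≈ 16.00.
717 × 16.00 ≈ 11000 million people.

11000 million people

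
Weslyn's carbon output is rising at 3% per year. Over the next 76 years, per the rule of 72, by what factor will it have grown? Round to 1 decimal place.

≈ 9.0 times

Doubles every ≈ 24.00 years (72/3).
76 years is 3.17 doublings; 2^3.17 ≈ 9.0×.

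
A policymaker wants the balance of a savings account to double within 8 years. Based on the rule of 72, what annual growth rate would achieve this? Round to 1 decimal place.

72 / 8 ≈ 9.00, so about 9.0% annually.

around 9.0%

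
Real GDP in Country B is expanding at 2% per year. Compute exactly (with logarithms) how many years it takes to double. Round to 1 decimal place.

t = ln(2) / ln(1 + 0.02) = 0.6931 / 0.019803 ≈ 35.00.

35.0 years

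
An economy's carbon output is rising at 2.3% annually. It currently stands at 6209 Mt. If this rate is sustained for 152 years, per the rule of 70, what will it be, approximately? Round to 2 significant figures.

It doubles every 70/2.3 ≈ 30.43 years, so 152 years is 5.00 doublings.
2^5.00 ≈ 32.00; 6209 × 32.00 ≈ 200000 Mt.

about 200000 Mt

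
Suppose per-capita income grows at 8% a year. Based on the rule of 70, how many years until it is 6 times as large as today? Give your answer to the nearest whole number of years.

One doubling takes 70/8 = 8.75 years.
6× is log₂ 6 ≈ 2.58 doublings, so ≈ 2.58 × 8.75 = 23 years.

around 23 years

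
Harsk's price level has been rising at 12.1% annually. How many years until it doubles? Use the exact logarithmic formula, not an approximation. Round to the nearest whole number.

t = ln(2) / ln(1 + 0.121) = 0.6931 / 0.114221 ≈ 6.07.
≈ 6 years.

6 years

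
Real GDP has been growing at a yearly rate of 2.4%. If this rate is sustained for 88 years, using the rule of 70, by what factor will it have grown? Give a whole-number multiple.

Doubling time ≈ 70/2.4 = 29.17 years.
88/29.17 ≈ 3 doublings, so about 2^3 = 8×.

about 8 times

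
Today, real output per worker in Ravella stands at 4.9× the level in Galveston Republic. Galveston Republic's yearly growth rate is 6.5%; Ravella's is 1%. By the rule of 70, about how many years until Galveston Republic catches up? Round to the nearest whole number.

approximately 29 years

Galveston Republic gains on Ravella at 6.5% − 1% = 5.5 points a year.
At that relative rate the gap halves every 70/5.5 ≈ 12.73 years.
A 4.9× gap takes log₂(4.9) ≈ 2.29 halvings to close: 2.29 × 12.73 ≈ 29 years.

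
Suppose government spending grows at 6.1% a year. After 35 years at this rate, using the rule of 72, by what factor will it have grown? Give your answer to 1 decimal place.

about 7.8 times

Doubling time ≈ 72/6.1 = 11.80 years.
35 years / 11.80 ≈ 2.97 doublings → factor 2^2.97 ≈ 7.8.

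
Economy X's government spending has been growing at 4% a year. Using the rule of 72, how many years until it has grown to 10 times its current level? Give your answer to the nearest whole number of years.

At 4% it doubles every 72/4 ≈ 18.00 years.
10× is log₂ 10 ≈ 3.32 doublings, so ≈ 3.32 × 18.00 = 60 years.

approximately 60 years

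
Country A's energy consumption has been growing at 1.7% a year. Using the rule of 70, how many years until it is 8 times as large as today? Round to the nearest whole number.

One doubling takes 70/1.7 = 41.18 years.
Getting to 8× needs 3 doublings: 3 × 41.18 ≈ 124 years.

124 years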